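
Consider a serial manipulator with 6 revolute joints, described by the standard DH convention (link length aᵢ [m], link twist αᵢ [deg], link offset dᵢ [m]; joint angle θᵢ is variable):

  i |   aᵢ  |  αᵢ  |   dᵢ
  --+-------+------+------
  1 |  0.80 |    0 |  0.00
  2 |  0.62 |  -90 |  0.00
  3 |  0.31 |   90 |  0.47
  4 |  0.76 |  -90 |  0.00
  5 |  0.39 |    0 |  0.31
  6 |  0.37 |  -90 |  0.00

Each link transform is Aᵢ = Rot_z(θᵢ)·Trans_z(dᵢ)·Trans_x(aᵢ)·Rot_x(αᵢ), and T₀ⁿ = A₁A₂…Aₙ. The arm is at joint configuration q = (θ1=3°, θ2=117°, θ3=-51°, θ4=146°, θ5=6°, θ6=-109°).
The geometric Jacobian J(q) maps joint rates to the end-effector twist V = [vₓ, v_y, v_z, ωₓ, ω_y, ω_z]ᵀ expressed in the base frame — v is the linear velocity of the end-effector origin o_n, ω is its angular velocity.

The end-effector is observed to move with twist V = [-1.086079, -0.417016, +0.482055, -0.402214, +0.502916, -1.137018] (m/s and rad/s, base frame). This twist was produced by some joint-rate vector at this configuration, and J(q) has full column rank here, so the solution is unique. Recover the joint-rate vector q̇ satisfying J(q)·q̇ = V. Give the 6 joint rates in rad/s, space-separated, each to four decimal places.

o_n = [0.1478, -0.4471, -0.3785]
J₁: ẑ×o_n = [0.4471, 0.1478, -0.0000], ω = ẑ
J2: z=[0.0000, 0.0000, 1.0000] o=[0.7989, 0.0419, 0.0000] → [0.4890, -0.6511, 0.0000, 0.0000, 0.0000, 1.0000]
J3: z=[-0.8660, -0.5000, 0.0000] o=[0.4889, 0.5788, 0.0000] → [0.1893, -0.3278, 0.7179, -0.8660, -0.5000, 0.0000]
J4: z=[0.3886, -0.6730, 0.6293] o=[-0.0157, 0.5128, 0.2409] → [1.0210, 0.3436, -0.2629, 0.3886, -0.6730, 0.6293]
J5: z=[0.8939, 0.1098, -0.4346] o=[-0.1855, -0.0431, -0.2487] → [-0.1898, -0.0288, -0.3977, 0.8939, 0.1098, -0.4346]
J6: z=[0.8939, 0.1098, -0.4346] o=[-0.0108, -0.2654, -0.6590] → [-0.0482, -0.3197, -0.1799, 0.8939, 0.1098, -0.4346]
q̇ = J⁺·V = [-0.1310, -0.2890, 0.3290, -0.9460, -0.2180, 0.4980]

-0.1310 -0.2890 0.3290 -0.9460 -0.2180 0.4980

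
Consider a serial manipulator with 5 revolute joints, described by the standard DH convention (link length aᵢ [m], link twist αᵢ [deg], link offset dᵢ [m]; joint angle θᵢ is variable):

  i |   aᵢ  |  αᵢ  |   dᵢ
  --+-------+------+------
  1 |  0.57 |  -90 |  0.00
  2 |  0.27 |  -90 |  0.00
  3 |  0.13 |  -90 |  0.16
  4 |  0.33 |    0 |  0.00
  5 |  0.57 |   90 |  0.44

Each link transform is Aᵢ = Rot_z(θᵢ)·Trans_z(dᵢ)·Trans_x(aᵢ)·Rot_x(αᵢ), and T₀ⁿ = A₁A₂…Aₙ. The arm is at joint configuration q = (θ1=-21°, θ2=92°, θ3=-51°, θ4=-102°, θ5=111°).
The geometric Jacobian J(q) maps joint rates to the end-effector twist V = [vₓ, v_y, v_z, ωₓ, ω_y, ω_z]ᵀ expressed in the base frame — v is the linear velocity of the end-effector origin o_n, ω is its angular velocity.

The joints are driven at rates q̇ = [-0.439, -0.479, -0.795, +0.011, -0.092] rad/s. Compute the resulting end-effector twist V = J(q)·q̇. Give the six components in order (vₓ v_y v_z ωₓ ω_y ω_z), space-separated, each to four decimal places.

0.6804 0.3070 -0.0449 0.5904 -0.6851 -0.4038

o_n = [0.2068, 0.1438, -0.9905]
J₁: ẑ×o_n = [-0.1438, 0.2068, 0.0000], ω = ẑ
J2: z=[0.3584, 0.9336, 0.0000] o=[0.5321, -0.2043, 0.0000] → [-0.9247, 0.3550, 0.4285, 0.3584, 0.9336, 0.0000]
J3: z=[-0.9330, 0.3581, 0.0349] o=[0.5233, -0.2009, -0.2698] → [-0.2701, -0.6835, -0.2082, -0.9330, 0.3581, 0.0349]
J4: z=[-0.2508, -0.5778, -0.7767] o=[0.4076, -0.0482, -0.3460] → [0.5215, -0.0057, -0.1642, -0.2508, -0.5778, -0.7767]
J5: z=[-0.2508, -0.5778, -0.7767] o=[0.0887, 0.0170, -0.2916] → [0.5023, -0.2670, 0.0364, -0.2508, -0.5778, -0.7767]
V = J·q̇ = [0.6804, 0.3070, -0.0449, 0.5904, -0.6851, -0.4038]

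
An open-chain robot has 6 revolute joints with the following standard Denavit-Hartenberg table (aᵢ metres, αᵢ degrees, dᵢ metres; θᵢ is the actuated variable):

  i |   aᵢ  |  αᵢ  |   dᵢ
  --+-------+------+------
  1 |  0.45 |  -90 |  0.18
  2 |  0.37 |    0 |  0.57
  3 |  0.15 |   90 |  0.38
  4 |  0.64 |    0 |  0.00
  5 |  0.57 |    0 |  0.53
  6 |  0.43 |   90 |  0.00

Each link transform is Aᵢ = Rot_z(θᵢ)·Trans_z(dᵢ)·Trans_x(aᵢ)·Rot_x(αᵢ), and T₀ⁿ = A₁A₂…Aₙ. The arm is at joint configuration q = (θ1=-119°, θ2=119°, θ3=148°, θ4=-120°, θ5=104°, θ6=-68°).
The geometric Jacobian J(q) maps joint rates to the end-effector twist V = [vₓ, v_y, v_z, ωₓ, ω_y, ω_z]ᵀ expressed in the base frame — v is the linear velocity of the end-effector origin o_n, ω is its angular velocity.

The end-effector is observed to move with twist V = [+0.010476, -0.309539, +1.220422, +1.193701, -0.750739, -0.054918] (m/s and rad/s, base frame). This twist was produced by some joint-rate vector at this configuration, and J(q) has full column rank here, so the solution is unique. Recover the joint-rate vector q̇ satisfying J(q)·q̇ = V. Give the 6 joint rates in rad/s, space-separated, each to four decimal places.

o_n = [-0.0292, 0.3372, 0.2509]
J₁: ẑ×o_n = [-0.3372, -0.0292, 0.0000], ω = ẑ
J2: z=[0.8746, -0.4848, 0.0000] o=[-0.2182, -0.3936, 0.1800] → [-0.0344, -0.0620, 0.7308, 0.8746, -0.4848, 0.0000]
J3: z=[0.8746, -0.4848, 0.0000] o=[0.3673, -0.5130, -0.1436] → [-0.1913, -0.3451, 0.5514, 0.8746, -0.4848, 0.0000]
J4: z=[0.4841, 0.8734, -0.0523] o=[0.7035, -0.6904, 0.0062] → [0.2676, -0.0802, 1.1375, 0.4841, 0.8734, -0.0523]
J5: z=[0.4841, 0.8734, -0.0523] o=[0.2106, -0.4363, -0.3134] → [0.5334, -0.2607, 0.5840, 0.4841, 0.8734, -0.0523]
J6: z=[0.4841, 0.8734, -0.0523] o=[0.3437, 0.1278, 0.2061] → [0.0502, -0.0022, 0.4271, 0.4841, 0.8734, -0.0523]
q̇ = J⁺·V = [-0.0590, 0.8130, 0.5950, 0.4490, 0.0800, -0.6070]

-0.0590 0.8130 0.5950 0.4490 0.0800 -0.6070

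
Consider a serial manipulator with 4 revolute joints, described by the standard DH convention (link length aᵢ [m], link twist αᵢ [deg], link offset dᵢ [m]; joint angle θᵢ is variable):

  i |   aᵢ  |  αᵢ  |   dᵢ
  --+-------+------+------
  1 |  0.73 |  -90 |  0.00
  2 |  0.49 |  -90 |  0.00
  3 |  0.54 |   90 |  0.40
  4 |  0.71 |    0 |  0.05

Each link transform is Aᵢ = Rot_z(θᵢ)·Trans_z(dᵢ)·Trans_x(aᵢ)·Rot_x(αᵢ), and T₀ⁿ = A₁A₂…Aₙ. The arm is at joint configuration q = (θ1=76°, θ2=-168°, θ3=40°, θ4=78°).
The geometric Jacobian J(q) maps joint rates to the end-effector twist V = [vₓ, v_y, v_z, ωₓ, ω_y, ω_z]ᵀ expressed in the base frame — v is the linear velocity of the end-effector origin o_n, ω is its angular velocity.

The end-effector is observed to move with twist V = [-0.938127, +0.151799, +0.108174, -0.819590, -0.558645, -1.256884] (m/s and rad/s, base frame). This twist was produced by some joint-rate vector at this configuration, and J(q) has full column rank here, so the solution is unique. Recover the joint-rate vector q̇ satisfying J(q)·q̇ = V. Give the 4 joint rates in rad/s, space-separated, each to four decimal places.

o_n = [0.3751, -0.1640, 1.2886]
J₁: ẑ×o_n = [0.1640, 0.3751, -0.0000], ω = ẑ
J2: z=[-0.9703, 0.2419, 0.0000] o=[0.1766, 0.7083, 0.0000] → [0.3118, 1.2504, 0.7984, -0.9703, 0.2419, 0.0000]
J3: z=[0.0503, 0.2017, 0.9781] o=[0.0607, 0.2433, 0.1019] → [0.6378, 0.2479, -0.0839, 0.0503, 0.2017, 0.9781]
J4: z=[-0.8954, -0.4247, 0.1336] o=[0.3197, -0.1526, 0.5791] → [-0.2998, 0.6427, 0.0338, -0.8954, -0.4247, 0.1336]
q̇ = J⁺·V = [-0.4420, -0.0010, -0.9510, 0.8630]

-0.4420 -0.0010 -0.9510 0.8630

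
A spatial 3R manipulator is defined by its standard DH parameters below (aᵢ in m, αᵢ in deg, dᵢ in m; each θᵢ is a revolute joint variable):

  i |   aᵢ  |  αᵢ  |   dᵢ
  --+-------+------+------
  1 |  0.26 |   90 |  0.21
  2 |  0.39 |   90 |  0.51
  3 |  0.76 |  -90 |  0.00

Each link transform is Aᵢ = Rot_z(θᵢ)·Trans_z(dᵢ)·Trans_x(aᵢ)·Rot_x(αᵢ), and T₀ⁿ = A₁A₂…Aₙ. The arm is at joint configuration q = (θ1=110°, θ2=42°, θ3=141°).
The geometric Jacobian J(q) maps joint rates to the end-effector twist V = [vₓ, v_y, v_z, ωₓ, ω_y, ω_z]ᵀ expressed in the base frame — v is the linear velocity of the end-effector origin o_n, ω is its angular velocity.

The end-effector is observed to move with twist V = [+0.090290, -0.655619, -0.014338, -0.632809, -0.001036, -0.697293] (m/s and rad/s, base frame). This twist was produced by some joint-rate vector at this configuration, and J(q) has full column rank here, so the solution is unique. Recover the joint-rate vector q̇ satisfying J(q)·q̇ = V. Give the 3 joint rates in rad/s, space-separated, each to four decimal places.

-0.4580 -0.5950 0.3220

o_n = [0.8908, 0.4422, 0.0758]
J₁: ẑ×o_n = [-0.4422, 0.8908, 0.0000], ω = ẑ
J2: z=[0.9397, 0.3420, 0.0000] o=[-0.0889, 0.2443, 0.2100] → [-0.0459, 0.1262, -0.1491, 0.9397, 0.3420, 0.0000]
J3: z=[-0.2289, 0.6288, -0.7431] o=[0.2912, 0.6911, 0.4710] → [-0.4334, -0.5360, -0.3200, -0.2289, 0.6288, -0.7431]
q̇ = J⁺·V = [-0.4580, -0.5950, 0.3220]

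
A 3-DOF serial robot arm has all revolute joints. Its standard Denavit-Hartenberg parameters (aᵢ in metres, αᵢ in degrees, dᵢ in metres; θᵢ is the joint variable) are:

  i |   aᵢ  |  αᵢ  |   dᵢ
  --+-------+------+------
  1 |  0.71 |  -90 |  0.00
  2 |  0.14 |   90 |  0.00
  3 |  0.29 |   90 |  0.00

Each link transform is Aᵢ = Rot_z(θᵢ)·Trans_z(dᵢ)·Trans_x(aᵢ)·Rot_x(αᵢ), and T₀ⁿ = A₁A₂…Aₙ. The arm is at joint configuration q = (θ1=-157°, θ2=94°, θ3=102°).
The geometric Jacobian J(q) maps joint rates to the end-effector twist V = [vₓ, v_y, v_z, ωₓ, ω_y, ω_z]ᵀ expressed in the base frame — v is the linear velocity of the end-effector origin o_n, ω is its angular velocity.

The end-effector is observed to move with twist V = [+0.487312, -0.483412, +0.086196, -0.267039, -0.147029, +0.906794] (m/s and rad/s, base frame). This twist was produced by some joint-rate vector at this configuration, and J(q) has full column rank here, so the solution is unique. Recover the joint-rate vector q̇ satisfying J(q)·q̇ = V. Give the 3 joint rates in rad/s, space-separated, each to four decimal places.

o_n = [-0.5376, -0.5364, -0.0795]
J₁: ẑ×o_n = [0.5364, -0.5376, 0.0000], ω = ẑ
J2: z=[0.3907, -0.9205, 0.0000] o=[-0.6536, -0.2774, 0.0000] → [0.0732, 0.0311, 0.0056, 0.3907, -0.9205, 0.0000]
J3: z=[-0.9183, -0.3898, -0.0698] o=[-0.6446, -0.2736, -0.1397] → [-0.0418, 0.0478, 0.2830, -0.9183, -0.3898, -0.0698]
q̇ = J⁺·V = [0.9280, 0.0310, 0.3040]

0.9280 0.0310 0.3040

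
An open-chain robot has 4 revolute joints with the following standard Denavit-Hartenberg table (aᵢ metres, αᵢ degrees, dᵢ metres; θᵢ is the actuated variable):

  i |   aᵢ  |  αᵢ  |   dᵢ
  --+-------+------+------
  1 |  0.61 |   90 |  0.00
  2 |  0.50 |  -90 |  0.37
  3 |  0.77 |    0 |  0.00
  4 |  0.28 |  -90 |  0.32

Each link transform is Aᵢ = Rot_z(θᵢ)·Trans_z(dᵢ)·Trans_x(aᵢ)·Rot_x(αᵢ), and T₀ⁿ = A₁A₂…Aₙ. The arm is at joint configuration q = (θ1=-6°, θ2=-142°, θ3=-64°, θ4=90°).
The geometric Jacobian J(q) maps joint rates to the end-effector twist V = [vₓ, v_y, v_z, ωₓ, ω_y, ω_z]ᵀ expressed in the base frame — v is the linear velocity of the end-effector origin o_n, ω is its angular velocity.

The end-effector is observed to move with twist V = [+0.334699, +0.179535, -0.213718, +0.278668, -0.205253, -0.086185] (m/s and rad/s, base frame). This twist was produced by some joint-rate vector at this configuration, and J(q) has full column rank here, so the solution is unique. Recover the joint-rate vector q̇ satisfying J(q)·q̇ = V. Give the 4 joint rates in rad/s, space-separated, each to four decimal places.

o_n = [-0.1492, -0.9288, -0.9227]
J₁: ẑ×o_n = [0.9288, -0.1492, 0.0000], ω = ẑ
J2: z=[-0.1045, -0.9945, 0.0000] o=[0.6067, -0.0638, 0.0000] → [0.9177, -0.0965, -0.6613, -0.1045, -0.9945, 0.0000]
J3: z=[0.6123, -0.0644, -0.7880] o=[0.1761, -0.3906, -0.3078] → [-0.3846, 0.6329, -0.3505, 0.6123, -0.0644, -0.7880]
J4: z=[0.6123, -0.0644, -0.7880] o=[-0.1607, -1.0510, -0.5156] → [0.1225, 0.2402, 0.0756, 0.6123, -0.0644, -0.7880]
q̇ = J⁺·V = [0.2960, 0.1750, 0.3160, 0.1690]

0.2960 0.1750 0.3160 0.1690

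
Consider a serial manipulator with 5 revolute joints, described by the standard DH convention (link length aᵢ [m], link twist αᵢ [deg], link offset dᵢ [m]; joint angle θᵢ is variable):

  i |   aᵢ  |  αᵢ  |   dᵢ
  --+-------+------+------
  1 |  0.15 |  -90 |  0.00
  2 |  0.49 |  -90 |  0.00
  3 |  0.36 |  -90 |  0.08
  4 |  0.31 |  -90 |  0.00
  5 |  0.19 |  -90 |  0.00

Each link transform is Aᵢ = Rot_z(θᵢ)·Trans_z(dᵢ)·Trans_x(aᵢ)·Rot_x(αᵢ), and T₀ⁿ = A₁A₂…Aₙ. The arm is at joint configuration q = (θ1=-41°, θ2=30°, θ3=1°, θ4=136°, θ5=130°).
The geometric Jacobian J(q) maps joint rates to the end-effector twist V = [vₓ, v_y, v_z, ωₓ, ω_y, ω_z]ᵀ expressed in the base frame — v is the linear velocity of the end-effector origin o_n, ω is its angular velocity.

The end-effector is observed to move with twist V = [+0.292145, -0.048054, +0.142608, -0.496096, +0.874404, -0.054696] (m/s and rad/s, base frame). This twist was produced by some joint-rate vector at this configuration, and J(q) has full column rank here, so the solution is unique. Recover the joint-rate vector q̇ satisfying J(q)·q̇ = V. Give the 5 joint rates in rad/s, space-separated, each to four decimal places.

o_n = [0.6940, -0.4157, -0.3149]
J₁: ẑ×o_n = [0.4157, 0.6940, -0.0000], ω = ẑ
J2: z=[0.6561, 0.7547, 0.0000] o=[0.1132, -0.0984, 0.0000] → [-0.2377, 0.2066, -0.6465, 0.6561, 0.7547, 0.0000]
J3: z=[-0.3774, 0.3280, -0.8660] o=[0.4335, -0.3768, -0.2450] → [-0.0566, -0.2520, -0.0708, -0.3774, 0.3280, -0.8660]
J4: z=[-0.6674, -0.7447, 0.0087] o=[0.6344, -0.5598, -0.4943] → [-0.1348, 0.1202, -0.0518, -0.6674, -0.7447, 0.0087]
J5: z=[-0.7175, 0.6397, -0.2757] o=[0.5725, -0.5008, -0.1963] → [-0.0524, -0.1186, -0.1388, -0.7175, 0.6397, -0.2757]
q̇ = J⁺·V = [0.4020, -0.3780, 0.2430, -0.7020, 0.8710]

0.4020 -0.3780 0.2430 -0.7020 0.8710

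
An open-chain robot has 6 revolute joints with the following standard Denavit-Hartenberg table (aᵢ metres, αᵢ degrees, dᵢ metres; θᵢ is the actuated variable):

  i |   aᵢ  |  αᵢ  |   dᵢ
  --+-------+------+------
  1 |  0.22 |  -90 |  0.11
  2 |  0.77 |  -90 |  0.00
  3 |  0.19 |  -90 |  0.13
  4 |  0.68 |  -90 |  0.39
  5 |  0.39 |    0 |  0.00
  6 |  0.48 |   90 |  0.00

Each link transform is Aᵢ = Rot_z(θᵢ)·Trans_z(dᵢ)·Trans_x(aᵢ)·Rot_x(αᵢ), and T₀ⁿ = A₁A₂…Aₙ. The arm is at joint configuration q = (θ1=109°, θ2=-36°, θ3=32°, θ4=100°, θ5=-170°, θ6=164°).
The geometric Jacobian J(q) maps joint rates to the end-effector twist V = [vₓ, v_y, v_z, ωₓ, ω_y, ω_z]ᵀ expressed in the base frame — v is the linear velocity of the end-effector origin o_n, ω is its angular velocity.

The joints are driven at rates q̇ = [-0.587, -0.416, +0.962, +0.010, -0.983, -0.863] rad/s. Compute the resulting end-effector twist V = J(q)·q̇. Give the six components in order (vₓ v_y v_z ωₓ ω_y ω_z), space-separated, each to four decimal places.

0.7272 -0.8963 -0.5050 0.7848 1.9836 -0.2029

o_n = [0.3400, 0.4261, 0.9431]
J₁: ẑ×o_n = [-0.4261, 0.3400, 0.0000], ω = ẑ
J2: z=[-0.9455, -0.3256, 0.0000] o=[-0.0716, 0.2080, 0.1100] → [-0.2712, 0.7877, -0.0722, -0.9455, -0.3256, 0.0000]
J3: z=[-0.1914, 0.5558, -0.8090] o=[-0.2744, 0.7970, 0.5626] → [-0.0886, -0.4243, -0.2705, -0.1914, 0.5558, -0.8090]
J4: z=[0.9414, -0.1293, -0.3115] o=[-0.2466, 1.0253, 0.5521] → [-0.2372, -0.5508, -0.4882, 0.9414, -0.1293, -0.3115]
J5: z=[-0.3067, -0.7122, -0.6314] o=[0.2160, 0.5057, 0.9136] → [-0.0713, -0.0693, 0.1128, -0.3067, -0.7122, -0.6314]
J6: z=[-0.3067, -0.7122, -0.6314] o=[0.2259, 0.7620, 0.6197] → [-0.4424, 0.0271, 0.1843, -0.3067, -0.7122, -0.6314]
V = J·q̇ = [0.7272, -0.8963, -0.5050, 0.7848, 1.9836, -0.2029]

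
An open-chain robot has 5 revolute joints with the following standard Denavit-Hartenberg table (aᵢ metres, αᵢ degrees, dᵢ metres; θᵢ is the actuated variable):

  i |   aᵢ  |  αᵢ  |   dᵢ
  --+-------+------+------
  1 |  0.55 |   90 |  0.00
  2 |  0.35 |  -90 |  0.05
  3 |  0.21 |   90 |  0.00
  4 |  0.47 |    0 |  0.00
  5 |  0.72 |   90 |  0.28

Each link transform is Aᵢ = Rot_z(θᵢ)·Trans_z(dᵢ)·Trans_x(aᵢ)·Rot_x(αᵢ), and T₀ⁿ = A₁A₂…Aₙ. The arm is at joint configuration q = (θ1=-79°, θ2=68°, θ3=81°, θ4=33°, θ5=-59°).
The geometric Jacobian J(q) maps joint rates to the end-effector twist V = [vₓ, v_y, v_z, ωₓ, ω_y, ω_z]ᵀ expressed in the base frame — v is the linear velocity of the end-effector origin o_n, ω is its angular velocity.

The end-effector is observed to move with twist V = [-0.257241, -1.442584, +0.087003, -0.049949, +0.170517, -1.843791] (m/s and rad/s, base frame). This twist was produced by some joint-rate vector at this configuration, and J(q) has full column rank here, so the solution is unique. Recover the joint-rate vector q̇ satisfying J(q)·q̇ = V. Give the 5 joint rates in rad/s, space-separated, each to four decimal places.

o_n = [1.2954, -0.6786, 0.7401]
J₁: ẑ×o_n = [0.6786, 1.2954, -0.0000], ω = ẑ
J2: z=[-0.9816, -0.1908, 0.0000] o=[0.1049, -0.5399, 0.0000] → [-0.1412, 0.7265, 0.3633, -0.9816, -0.1908, 0.0000]
J3: z=[-0.1769, 0.9101, 0.3746] o=[0.0809, -0.6781, 0.3245] → [0.3784, 0.5285, -1.1053, -0.1769, 0.9101, 0.3746]
J4: z=[-0.0830, -0.3930, 0.9158] o=[0.2868, -0.6506, 0.3550] → [-0.1257, 0.9556, 0.3987, -0.0830, -0.3930, 0.9158]
J5: z=[-0.0830, -0.3930, 0.9158] o=[0.6281, -0.3661, 0.5080] → [0.1951, 0.6303, 0.2882, -0.0830, -0.3930, 0.9158]
q̇ = J⁺·V = [0.0970, 0.3120, -0.5630, -0.9430, -0.9460]

0.0970 0.3120 -0.5630 -0.9430 -0.9460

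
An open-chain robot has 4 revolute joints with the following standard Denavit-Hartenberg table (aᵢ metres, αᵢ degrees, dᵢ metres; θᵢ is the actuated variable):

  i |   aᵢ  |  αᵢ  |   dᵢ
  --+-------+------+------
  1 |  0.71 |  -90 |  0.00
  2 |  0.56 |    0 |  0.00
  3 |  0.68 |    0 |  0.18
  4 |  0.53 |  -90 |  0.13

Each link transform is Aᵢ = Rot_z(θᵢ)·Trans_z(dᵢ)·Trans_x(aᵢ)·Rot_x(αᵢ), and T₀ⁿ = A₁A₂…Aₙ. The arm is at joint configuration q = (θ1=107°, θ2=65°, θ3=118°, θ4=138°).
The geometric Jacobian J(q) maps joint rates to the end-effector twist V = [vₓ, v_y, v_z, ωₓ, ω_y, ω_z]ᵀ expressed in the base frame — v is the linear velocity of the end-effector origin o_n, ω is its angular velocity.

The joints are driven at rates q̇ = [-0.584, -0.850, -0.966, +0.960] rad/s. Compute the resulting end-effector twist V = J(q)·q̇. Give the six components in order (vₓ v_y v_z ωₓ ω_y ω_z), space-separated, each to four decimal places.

0.3028 0.3669 -0.6794 0.8186 0.2503 -0.5840

o_n = [-0.4951, 0.5592, -0.1384]
J₁: ẑ×o_n = [-0.5592, -0.4951, 0.0000], ω = ẑ
J2: z=[-0.9563, -0.2924, 0.0000] o=[-0.2076, 0.6790, 0.0000] → [0.0405, -0.1324, 0.0305, -0.9563, -0.2924, 0.0000]
J3: z=[-0.9563, -0.2924, 0.0000] o=[-0.2768, 0.9053, -0.5075] → [-0.1079, 0.3530, 0.2672, -0.9563, -0.2924, 0.0000]
J4: z=[-0.9563, -0.2924, 0.0000] o=[-0.2504, 0.2033, -0.4719] → [-0.0975, 0.3190, -0.4119, -0.9563, -0.2924, 0.0000]
V = J·q̇ = [0.3028, 0.3669, -0.6794, 0.8186, 0.2503, -0.5840]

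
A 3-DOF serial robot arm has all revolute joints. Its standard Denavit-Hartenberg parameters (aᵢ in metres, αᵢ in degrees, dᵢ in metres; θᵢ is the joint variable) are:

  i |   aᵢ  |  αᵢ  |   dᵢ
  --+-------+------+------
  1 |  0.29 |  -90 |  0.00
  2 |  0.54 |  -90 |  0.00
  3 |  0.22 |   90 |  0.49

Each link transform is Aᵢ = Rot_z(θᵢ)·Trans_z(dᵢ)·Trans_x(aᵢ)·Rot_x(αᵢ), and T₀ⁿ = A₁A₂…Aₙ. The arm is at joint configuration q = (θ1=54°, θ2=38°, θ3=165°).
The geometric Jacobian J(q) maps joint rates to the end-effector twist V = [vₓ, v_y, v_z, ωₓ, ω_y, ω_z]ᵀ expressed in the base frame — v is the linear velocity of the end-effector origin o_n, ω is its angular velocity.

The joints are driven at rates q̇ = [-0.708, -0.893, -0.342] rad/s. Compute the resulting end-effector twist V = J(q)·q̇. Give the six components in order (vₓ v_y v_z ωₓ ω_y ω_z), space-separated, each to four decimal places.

0.4938 0.2592 -0.0509 0.8462 -0.3545 -0.4385

o_n = [0.1909, 0.1659, -0.5878]
J₁: ẑ×o_n = [-0.1659, 0.1909, 0.0000], ω = ẑ
J2: z=[-0.8090, 0.5878, 0.0000] o=[0.1705, 0.2346, 0.0000] → [-0.3455, -0.4755, 0.0436, -0.8090, 0.5878, 0.0000]
J3: z=[-0.3619, -0.4981, -0.7880] o=[0.4206, 0.5789, -0.3325] → [-0.1983, 0.0886, 0.0351, -0.3619, -0.4981, -0.7880]
V = J·q̇ = [0.4938, 0.2592, -0.0509, 0.8462, -0.3545, -0.4385]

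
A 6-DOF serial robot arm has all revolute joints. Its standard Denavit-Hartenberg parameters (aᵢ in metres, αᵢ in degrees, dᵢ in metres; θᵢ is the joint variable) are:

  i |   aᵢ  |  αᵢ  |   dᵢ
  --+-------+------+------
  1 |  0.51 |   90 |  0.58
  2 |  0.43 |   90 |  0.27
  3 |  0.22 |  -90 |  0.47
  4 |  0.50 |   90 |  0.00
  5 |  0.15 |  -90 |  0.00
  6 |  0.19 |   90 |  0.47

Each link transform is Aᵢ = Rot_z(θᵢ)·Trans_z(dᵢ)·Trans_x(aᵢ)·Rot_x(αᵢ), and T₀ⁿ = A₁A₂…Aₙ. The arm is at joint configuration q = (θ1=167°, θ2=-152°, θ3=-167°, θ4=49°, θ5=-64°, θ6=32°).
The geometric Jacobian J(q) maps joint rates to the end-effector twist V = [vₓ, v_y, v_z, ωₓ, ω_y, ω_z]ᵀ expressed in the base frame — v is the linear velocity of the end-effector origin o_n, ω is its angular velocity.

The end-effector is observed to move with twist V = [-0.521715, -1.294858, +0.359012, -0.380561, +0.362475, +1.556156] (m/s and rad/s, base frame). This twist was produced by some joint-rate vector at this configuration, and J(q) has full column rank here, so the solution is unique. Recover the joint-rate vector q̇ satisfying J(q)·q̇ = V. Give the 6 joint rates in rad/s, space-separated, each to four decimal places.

0.5570 0.1110 0.2340 -0.4470 0.8980 0.2260

o_n = [-0.9906, 0.3858, 0.4206]
J₁: ẑ×o_n = [-0.3858, -0.9906, 0.0000], ω = ẑ
J2: z=[0.2250, 0.9744, 0.0000] o=[-0.4969, 0.1147, 0.5800] → [-0.1553, 0.0358, 0.5420, 0.2250, 0.9744, 0.0000]
J3: z=[0.4574, -0.1056, 0.8829] o=[-0.0663, 0.2924, 0.3781] → [-0.0869, -0.8356, -0.0549, 0.4574, -0.1056, 0.8829]
J4: z=[-0.0257, -0.9941, -0.1056] o=[-0.0468, 0.2371, 0.8937] → [0.4860, 0.0875, -0.9420, -0.0257, -0.9941, -0.1056]
J5: z=[-0.3707, -0.0886, 0.9245] o=[-0.5110, 0.2686, 0.7106] → [-0.0827, -0.5509, -0.0860, -0.3707, -0.0886, 0.9245]
J6: z=[-0.8457, -0.3793, -0.3755] o=[-0.5686, 0.4067, 0.7008] → [0.0984, -0.0784, -0.1424, -0.8457, -0.3793, -0.3755]
q̇ = J⁺·V = [0.5570, 0.1110, 0.2340, -0.4470, 0.8980, 0.2260]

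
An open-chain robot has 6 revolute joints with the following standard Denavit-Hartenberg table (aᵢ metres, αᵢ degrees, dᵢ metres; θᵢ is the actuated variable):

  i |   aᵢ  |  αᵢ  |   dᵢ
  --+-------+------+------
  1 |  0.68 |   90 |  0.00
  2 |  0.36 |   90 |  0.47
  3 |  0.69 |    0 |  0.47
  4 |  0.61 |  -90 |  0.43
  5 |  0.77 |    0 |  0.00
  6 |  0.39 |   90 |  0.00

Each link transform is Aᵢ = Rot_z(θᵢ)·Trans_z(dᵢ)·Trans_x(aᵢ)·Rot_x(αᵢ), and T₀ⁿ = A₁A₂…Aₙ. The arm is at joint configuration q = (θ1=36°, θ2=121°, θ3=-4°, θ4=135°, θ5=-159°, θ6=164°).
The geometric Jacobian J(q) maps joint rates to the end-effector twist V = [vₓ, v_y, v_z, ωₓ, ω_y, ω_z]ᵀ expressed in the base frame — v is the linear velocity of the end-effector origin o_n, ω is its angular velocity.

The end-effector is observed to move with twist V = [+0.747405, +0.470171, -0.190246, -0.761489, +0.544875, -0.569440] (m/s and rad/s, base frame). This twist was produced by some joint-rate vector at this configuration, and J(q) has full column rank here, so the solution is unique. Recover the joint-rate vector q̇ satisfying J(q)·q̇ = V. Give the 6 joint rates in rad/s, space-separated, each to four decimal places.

o_n = [1.3537, 0.2012, 1.3295]
J₁: ẑ×o_n = [-0.2012, 1.3537, 0.0000], ω = ẑ
J2: z=[0.5878, -0.8090, 0.0000] o=[0.5501, 0.3997, 0.0000] → [-1.0756, -0.7814, 0.5334, 0.5878, -0.8090, 0.0000]
J3: z=[0.6935, 0.5038, 0.5150] o=[0.6764, -0.0895, 0.3086] → [0.3646, -0.3591, -0.1397, 0.6935, 0.5038, 0.5150]
J4: z=[0.6935, 0.5038, 0.5150] o=[0.6872, -0.0222, 1.1407] → [-0.0199, 0.2123, -0.1809, 0.6935, 0.5038, 0.5150]
J5: z=[-0.0712, 0.7592, -0.6469] o=[1.4228, -0.0568, 1.0191] → [0.4026, 0.0668, 0.0341, -0.0712, 0.7592, -0.6469]
J6: z=[-0.0712, 0.7592, -0.6469] o=[1.0987, 0.3784, 1.5655] → [-0.2938, -0.1817, -0.1810, -0.0712, 0.7592, -0.6469]
q̇ = J⁺·V = [0.0450, -0.5630, -0.1110, -0.4590, 0.4710, 0.0250]

0.0450 -0.5630 -0.1110 -0.4590 0.4710 0.0250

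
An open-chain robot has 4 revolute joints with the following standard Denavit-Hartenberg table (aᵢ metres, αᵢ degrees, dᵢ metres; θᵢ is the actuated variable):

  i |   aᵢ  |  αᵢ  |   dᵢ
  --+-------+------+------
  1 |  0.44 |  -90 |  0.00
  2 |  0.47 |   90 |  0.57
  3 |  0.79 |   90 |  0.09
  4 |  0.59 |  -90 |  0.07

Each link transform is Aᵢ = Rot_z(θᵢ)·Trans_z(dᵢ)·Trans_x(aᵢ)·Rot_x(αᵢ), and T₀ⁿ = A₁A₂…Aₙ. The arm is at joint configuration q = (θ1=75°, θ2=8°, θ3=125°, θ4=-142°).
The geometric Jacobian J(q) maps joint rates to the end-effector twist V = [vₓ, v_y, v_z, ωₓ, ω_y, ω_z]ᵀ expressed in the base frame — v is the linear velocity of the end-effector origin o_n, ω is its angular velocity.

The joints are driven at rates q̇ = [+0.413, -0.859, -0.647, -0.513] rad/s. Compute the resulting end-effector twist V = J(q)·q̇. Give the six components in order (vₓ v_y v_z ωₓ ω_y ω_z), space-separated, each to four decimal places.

o_n = [-0.6552, 0.9412, -0.3180]
J₁: ẑ×o_n = [-0.9412, -0.6552, 0.0000], ω = ẑ
J2: z=[-0.9659, 0.2588, 0.0000] o=[0.1139, 0.4250, 0.0000] → [-0.0823, -0.3072, -0.2995, -0.9659, 0.2588, 0.0000]
J3: z=[0.0360, 0.1344, 0.9903] o=[-0.3162, 1.0221, -0.0654] → [0.0462, -0.3265, 0.0426, 0.0360, 0.1344, 0.9903]
J4: z=[-0.3441, 0.9320, -0.1140] o=[-1.0542, 0.7683, 0.0868] → [-0.3576, -0.1848, -0.4314, -0.3441, 0.9320, -0.1140]
V = J·q̇ = [-0.1645, 0.2993, 0.4510, 0.9829, -0.7874, -0.1692]

-0.1645 0.2993 0.4510 0.9829 -0.7874 -0.1692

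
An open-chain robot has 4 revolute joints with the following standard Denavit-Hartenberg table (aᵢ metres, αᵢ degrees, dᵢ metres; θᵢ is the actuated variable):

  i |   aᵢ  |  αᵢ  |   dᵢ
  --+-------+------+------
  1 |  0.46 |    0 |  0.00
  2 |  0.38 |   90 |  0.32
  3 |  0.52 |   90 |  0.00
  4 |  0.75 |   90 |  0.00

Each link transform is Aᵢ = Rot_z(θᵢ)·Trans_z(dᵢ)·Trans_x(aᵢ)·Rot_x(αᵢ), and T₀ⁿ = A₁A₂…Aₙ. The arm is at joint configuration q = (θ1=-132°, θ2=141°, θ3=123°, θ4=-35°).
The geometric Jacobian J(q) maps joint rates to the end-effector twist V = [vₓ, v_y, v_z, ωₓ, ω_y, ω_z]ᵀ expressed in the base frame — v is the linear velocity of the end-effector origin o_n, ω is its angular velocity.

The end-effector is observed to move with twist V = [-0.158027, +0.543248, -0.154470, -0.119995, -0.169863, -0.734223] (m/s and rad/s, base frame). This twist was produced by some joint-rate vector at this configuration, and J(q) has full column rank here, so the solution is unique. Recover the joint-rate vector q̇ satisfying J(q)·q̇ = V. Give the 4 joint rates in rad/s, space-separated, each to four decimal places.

o_n = [-0.6100, 0.0458, 1.2714]
J₁: ẑ×o_n = [-0.0458, -0.6100, 0.0000], ω = ẑ
J2: z=[0.0000, 0.0000, 1.0000] o=[-0.3078, -0.3418, 0.0000] → [-0.3877, -0.3022, 0.0000, 0.0000, 0.0000, 1.0000]
J3: z=[0.1564, -0.9877, 0.0000] o=[0.0675, -0.2824, 0.3200] → [-0.9396, -0.1488, -0.6178, 0.1564, -0.9877, 0.0000]
J4: z=[0.8283, 0.1312, 0.5446] o=[-0.2122, -0.3267, 0.7561] → [-0.1353, -0.6435, 0.3608, 0.8283, 0.1312, 0.5446]
q̇ = J⁺·V = [-0.8470, 0.2070, 0.1490, -0.1730]

-0.8470 0.2070 0.1490 -0.1730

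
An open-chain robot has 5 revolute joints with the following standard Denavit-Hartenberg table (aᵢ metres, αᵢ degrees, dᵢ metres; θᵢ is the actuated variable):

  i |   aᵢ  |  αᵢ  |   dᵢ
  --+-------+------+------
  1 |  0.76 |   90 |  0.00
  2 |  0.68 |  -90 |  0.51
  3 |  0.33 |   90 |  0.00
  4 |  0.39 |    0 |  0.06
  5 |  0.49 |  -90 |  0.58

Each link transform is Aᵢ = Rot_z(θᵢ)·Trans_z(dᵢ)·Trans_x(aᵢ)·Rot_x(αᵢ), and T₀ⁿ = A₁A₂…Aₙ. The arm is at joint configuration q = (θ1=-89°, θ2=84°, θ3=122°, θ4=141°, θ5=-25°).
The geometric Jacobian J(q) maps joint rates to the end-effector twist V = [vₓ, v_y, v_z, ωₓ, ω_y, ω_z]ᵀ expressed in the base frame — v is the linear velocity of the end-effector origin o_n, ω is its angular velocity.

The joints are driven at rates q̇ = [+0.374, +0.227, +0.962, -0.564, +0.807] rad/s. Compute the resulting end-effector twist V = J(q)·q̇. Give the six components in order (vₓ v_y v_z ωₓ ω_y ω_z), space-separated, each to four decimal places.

o_n = [-0.3264, -0.2219, 1.3868]
J₁: ẑ×o_n = [0.2219, -0.3264, 0.0000], ω = ẑ
J2: z=[-0.9998, -0.0175, 0.0000] o=[0.0133, -0.7599, 0.0000] → [-0.0242, 1.3866, -0.5439, -0.9998, -0.0175, 0.0000]
J3: z=[-0.0174, 0.9944, 0.1045] o=[-0.4954, -0.8399, 0.6763] → [0.6419, 0.0300, -0.1788, -0.0174, 0.9944, 0.1045]
J4: z=[0.5314, -0.0794, 0.8434] o=[-0.2159, -0.8167, 0.5024] → [-0.5719, -0.5631, 0.3073, 0.5314, -0.0794, 0.8434]
J5: z=[0.5314, -0.0794, 0.8434] o=[-0.4450, -0.5987, 0.7384] → [-0.3693, -0.2445, 0.2096, 0.5314, -0.0794, 0.8434]
V = J·q̇ = [0.7195, 0.3418, -0.2996, -0.1145, 0.9333, 0.6795]

0.7195 0.3418 -0.2996 -0.1145 0.9333 0.6795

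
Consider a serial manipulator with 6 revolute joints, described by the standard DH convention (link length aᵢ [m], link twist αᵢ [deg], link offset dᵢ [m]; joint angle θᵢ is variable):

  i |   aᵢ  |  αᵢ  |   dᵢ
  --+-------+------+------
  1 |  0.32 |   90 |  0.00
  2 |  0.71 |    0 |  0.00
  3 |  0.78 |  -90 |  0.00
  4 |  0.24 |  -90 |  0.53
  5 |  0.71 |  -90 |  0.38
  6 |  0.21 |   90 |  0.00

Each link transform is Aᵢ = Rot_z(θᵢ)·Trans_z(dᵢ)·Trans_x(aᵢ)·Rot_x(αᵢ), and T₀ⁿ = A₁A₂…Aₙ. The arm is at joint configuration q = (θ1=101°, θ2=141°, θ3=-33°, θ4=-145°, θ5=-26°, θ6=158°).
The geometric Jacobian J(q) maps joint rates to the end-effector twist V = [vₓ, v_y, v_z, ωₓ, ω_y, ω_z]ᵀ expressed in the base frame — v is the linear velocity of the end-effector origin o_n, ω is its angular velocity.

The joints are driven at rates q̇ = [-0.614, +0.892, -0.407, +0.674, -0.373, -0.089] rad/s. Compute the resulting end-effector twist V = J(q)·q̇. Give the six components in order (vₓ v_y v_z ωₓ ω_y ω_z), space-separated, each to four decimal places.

o_n = [0.8418, -0.9235, 0.5716]
J₁: ẑ×o_n = [0.9235, 0.8418, -0.0000], ω = ẑ
J2: z=[0.9816, 0.1908, 0.0000] o=[-0.0611, 0.3141, 0.0000] → [0.1091, -0.5611, -1.3871, 0.9816, 0.1908, 0.0000]
J3: z=[0.9816, 0.1908, 0.0000] o=[0.0442, -0.2275, 0.4468] → [0.0238, -0.1225, -0.8353, 0.9816, 0.1908, 0.0000]
J4: z=[0.1815, -0.9336, -0.3090] o=[0.0902, -0.4641, 1.1886] → [0.4341, -0.1203, 0.6183, 0.1815, -0.9336, -0.3090]
J5: z=[0.8379, -0.0177, 0.5455] o=[0.3099, -0.8730, 0.8379] → [0.0322, 0.5132, -0.0329, 0.8379, -0.0177, 0.5455]
J6: z=[0.0625, 0.9960, -0.0638] o=[1.0133, -0.9419, 0.4518] → [0.1205, 0.0034, 0.1720, 0.0625, 0.9960, -0.0638]
V = J·q̇ = [-0.2096, -1.2404, -0.4836, 0.2803, -0.6187, -1.0201]

-0.2096 -1.2404 -0.4836 0.2803 -0.6187 -1.0201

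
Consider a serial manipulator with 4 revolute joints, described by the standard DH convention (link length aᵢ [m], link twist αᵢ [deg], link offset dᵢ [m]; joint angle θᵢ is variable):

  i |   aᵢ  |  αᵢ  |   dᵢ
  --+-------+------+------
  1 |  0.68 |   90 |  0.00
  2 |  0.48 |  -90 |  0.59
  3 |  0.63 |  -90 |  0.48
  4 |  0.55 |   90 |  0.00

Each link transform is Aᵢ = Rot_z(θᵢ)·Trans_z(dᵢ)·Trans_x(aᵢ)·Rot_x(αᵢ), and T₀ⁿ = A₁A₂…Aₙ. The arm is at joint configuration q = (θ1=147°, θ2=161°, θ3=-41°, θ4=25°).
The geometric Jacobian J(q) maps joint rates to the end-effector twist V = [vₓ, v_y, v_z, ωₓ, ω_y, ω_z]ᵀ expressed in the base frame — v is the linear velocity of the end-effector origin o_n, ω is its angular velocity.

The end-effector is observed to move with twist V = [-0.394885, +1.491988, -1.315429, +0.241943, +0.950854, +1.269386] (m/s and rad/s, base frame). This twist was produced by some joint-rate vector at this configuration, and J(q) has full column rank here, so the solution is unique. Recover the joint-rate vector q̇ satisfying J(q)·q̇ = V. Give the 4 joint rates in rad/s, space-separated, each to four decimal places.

o_n = [1.2778, 0.7564, 0.1995]
J₁: ẑ×o_n = [-0.7564, 1.2778, 0.0000], ω = ẑ
J2: z=[0.5446, 0.8387, 0.0000] o=[-0.5703, 0.3704, 0.0000] → [0.1673, -0.1086, -1.3397, 0.5446, 0.8387, 0.0000]
J3: z=[0.2730, -0.1773, -0.9455] o=[0.1317, 0.6180, 0.1563] → [0.1232, -1.0955, 0.2410, 0.2730, -0.1773, -0.9455]
J4: z=[0.1092, -0.9708, 0.2136] o=[0.8649, 0.6347, -0.1428] → [-0.3583, 0.0508, 0.4142, 0.1092, -0.9708, 0.2136]
q̇ = J⁺·V = [0.6650, 0.8130, -0.6740, -0.1540]

0.6650 0.8130 -0.6740 -0.1540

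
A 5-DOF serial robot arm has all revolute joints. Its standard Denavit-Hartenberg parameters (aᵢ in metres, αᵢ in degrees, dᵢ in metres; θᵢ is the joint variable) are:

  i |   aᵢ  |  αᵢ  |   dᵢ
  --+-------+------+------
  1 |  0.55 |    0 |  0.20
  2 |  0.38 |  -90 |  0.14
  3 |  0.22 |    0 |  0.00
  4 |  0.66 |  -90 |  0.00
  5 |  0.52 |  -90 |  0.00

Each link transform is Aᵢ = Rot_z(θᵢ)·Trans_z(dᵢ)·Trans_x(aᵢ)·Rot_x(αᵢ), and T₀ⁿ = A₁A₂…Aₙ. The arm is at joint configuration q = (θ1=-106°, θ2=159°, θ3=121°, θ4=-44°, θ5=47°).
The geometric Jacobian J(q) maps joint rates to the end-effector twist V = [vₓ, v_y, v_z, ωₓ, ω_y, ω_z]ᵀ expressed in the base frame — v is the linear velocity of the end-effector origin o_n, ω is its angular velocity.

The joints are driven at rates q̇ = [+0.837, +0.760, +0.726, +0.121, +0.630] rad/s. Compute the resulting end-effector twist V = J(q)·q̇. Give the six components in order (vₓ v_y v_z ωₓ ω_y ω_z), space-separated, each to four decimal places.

-0.2636 -0.1218 0.1224 -1.0459 0.0195 1.4553

o_n = [0.4500, -0.3623, -0.8372]
J₁: ẑ×o_n = [0.3623, 0.4500, -0.0000], ω = ẑ
J2: z=[0.0000, 0.0000, 1.0000] o=[-0.1516, -0.5287, 0.2000] → [-0.1664, 0.6016, 0.0000, 0.0000, 0.0000, 1.0000]
J3: z=[-0.7986, 0.6018, 0.0000] o=[0.0771, -0.2252, 0.3400] → [-0.7085, -0.9402, -0.1149, -0.7986, 0.6018, 0.0000]
J4: z=[-0.7986, 0.6018, 0.0000] o=[0.0089, -0.3157, 0.1514] → [-0.5950, -0.7896, -0.2282, -0.7986, 0.6018, 0.0000]
J5: z=[-0.5864, -0.7782, -0.2250] o=[0.0982, -0.1971, -0.4917] → [0.2317, -0.2818, 0.3706, -0.5864, -0.7782, -0.2250]
V = J·q̇ = [-0.2636, -0.1218, 0.1224, -1.0459, 0.0195, 1.4553]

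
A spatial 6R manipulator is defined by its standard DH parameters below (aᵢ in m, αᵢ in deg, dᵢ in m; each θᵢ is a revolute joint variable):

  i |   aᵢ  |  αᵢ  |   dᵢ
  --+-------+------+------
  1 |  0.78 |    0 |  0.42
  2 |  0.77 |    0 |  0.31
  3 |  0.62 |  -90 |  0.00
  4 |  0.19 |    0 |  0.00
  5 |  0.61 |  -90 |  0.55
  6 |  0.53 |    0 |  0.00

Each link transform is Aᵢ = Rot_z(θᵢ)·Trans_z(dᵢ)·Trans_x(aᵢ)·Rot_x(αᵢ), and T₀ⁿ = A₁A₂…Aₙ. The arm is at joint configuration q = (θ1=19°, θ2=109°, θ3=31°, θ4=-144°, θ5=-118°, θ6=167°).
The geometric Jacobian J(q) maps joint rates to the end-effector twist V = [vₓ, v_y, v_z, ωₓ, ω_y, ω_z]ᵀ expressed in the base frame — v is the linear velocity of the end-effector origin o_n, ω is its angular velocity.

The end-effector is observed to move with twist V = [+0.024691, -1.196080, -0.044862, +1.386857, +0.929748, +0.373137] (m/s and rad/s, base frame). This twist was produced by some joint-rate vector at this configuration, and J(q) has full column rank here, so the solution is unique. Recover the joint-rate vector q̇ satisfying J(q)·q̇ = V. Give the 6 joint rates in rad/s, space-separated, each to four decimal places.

-0.8000 0.8310 0.2070 -0.9220 -0.4430 0.9710

o_n = [-0.3141, 0.6210, 0.7490]
J₁: ẑ×o_n = [-0.6210, -0.3141, 0.0000], ω = ẑ
J2: z=[0.0000, 0.0000, 1.0000] o=[0.7375, 0.2539, 0.4200] → [-0.3670, -1.0516, 0.0000, 0.0000, 0.0000, 1.0000]
J3: z=[0.0000, 0.0000, 1.0000] o=[0.2634, 0.8607, 0.7300] → [0.2397, -0.5775, 0.0000, 0.0000, 0.0000, 1.0000]
J4: z=[-0.3584, -0.9336, 0.0000] o=[-0.3154, 1.0829, 0.7300] → [-0.0177, 0.0068, 0.1667, -0.3584, -0.9336, 0.0000]
J5: z=[-0.3584, -0.9336, 0.0000] o=[-0.1719, 1.0278, 0.8417] → [0.0865, -0.0332, 0.0130, -0.3584, -0.9336, 0.0000]
J6: z=[0.9245, -0.3549, 0.1392] o=[-0.2897, 0.4839, 0.2376] → [-0.2006, -0.4762, 0.1181, 0.9245, -0.3549, 0.1392]
q̇ = J⁺·V = [-0.8000, 0.8310, 0.2070, -0.9220, -0.4430, 0.9710]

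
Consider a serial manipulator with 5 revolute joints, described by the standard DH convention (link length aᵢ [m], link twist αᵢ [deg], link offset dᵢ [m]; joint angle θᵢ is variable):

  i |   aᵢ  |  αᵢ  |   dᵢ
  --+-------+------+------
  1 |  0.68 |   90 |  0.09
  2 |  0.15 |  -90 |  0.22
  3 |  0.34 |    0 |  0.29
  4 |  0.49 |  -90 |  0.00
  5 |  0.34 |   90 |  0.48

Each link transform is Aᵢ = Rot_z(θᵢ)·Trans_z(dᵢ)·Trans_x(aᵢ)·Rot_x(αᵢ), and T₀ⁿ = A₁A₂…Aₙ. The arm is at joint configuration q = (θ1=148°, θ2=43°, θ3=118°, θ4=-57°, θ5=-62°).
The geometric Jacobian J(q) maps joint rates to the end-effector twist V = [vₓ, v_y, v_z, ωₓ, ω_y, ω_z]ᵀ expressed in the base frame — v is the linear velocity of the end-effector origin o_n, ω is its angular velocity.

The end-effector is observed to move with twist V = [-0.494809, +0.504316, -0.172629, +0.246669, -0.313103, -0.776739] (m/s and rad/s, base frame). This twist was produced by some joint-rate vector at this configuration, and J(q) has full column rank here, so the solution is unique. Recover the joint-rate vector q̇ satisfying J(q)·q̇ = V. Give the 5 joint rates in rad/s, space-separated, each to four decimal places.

o_n = [-0.6312, -0.6445, 0.4436]
J₁: ẑ×o_n = [0.6445, -0.6312, 0.0000], ω = ẑ
J2: z=[0.5299, 0.8480, 0.0000] o=[-0.5767, 0.3603, 0.0900] → [0.2998, -0.1874, -0.4863, 0.5299, 0.8480, 0.0000]
J3: z=[0.5784, -0.3614, 0.7314] o=[-0.5531, 0.6050, 0.1923] → [0.8231, -0.2024, -0.7509, 0.5784, -0.3614, 0.7314]
J4: z=[0.5784, -0.3614, 0.7314] o=[-0.4455, 0.1838, 0.2955] → [0.5523, -0.2214, -0.5462, 0.5784, -0.3614, 0.7314]
J5: z=[0.2855, -0.7501, -0.5965] o=[-0.8199, -0.0876, 0.4575] → [-0.3217, -0.1086, -0.0175, 0.2855, -0.7501, -0.5965]
q̇ = J⁺·V = [-0.9520, -0.0490, -0.0800, 0.4640, 0.1770]

-0.9520 -0.0490 -0.0800 0.4640 0.1770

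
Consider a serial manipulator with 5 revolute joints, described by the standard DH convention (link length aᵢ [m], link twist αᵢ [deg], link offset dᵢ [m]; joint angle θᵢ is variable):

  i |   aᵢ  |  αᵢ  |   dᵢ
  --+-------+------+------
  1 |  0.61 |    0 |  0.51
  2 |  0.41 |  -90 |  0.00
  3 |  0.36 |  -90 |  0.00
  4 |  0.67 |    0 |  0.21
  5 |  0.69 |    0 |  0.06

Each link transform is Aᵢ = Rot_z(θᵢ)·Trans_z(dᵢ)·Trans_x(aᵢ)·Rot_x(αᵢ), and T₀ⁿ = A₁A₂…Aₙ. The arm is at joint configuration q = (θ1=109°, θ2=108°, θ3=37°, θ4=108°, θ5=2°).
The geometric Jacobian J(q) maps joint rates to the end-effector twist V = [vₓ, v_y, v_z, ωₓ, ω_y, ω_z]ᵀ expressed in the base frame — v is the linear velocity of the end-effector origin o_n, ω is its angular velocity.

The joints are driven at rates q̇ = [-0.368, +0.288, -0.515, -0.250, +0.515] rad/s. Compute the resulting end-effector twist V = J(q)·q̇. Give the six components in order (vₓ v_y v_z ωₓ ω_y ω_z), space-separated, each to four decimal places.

0.2320 0.0926 -0.1103 -0.1826 0.5073 -0.2916

o_n = [-1.1170, 1.4944, 0.3443]
J₁: ẑ×o_n = [-1.4944, -1.1170, 0.0000], ω = ẑ
J2: z=[0.0000, 0.0000, 1.0000] o=[-0.1986, 0.5768, 0.5100] → [-0.9177, -0.9184, 0.0000, 0.0000, 0.0000, 1.0000]
J3: z=[0.6018, -0.7986, 0.0000] o=[-0.5260, 0.3300, 0.5100] → [0.1323, 0.0997, 0.2288, 0.6018, -0.7986, 0.0000]
J4: z=[0.4806, 0.3622, -0.7986] o=[-0.7557, 0.1570, 0.2933] → [1.0866, 0.2641, 0.7737, 0.4806, 0.3622, -0.7986]
J5: z=[0.4806, 0.3622, -0.7986] o=[-0.9061, 0.8415, 0.2502] → [0.5556, 0.1232, 0.3902, 0.4806, 0.3622, -0.7986]
V = J·q̇ = [0.2320, 0.0926, -0.1103, -0.1826, 0.5073, -0.2916]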